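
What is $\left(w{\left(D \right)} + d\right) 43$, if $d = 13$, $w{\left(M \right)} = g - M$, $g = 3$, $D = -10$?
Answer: $1118$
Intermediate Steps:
$w{\left(M \right)} = 3 - M$
$\left(w{\left(D \right)} + d\right) 43 = \left(\left(3 - -10\right) + 13\right) 43 = \left(\left(3 + 10\right) + 13\right) 43 = \left(13 + 13\right) 43 = 26 \cdot 43 = 1118$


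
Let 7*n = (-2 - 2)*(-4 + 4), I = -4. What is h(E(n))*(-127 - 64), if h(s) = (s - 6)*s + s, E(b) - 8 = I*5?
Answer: -38964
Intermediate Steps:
n = 0 (n = ((-2 - 2)*(-4 + 4))/7 = (-4*0)/7 = (⅐)*0 = 0)
E(b) = -12 (E(b) = 8 - 4*5 = 8 - 20 = -12)
h(s) = s + s*(-6 + s) (h(s) = (-6 + s)*s + s = s*(-6 + s) + s = s + s*(-6 + s))
h(E(n))*(-127 - 64) = (-12*(-5 - 12))*(-127 - 64) = -12*(-17)*(-191) = 204*(-191) = -38964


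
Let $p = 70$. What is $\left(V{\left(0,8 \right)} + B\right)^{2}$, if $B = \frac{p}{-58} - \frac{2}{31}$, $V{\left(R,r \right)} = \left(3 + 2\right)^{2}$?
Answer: $\frac{455054224}{808201} \approx 563.05$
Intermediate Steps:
$V{\left(R,r \right)} = 25$ ($V{\left(R,r \right)} = 5^{2} = 25$)
$B = - \frac{1143}{899}$ ($B = \frac{70}{-58} - \frac{2}{31} = 70 \left(- \frac{1}{58}\right) - \frac{2}{31} = - \frac{35}{29} - \frac{2}{31} = - \frac{1143}{899} \approx -1.2714$)
$\left(V{\left(0,8 \right)} + B\right)^{2} = \left(25 - \frac{1143}{899}\right)^{2} = \left(\frac{21332}{899}\right)^{2} = \frac{455054224}{808201}$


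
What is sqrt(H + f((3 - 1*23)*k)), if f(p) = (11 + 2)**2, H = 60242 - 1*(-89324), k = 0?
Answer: sqrt(149735) ≈ 386.96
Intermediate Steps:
H = 149566 (H = 60242 + 89324 = 149566)
f(p) = 169 (f(p) = 13**2 = 169)
sqrt(H + f((3 - 1*23)*k)) = sqrt(149566 + 169) = sqrt(149735)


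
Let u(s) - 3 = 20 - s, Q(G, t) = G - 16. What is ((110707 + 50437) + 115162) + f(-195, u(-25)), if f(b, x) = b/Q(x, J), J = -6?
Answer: 8841597/32 ≈ 2.7630e+5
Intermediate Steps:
Q(G, t) = -16 + G
u(s) = 23 - s (u(s) = 3 + (20 - s) = 23 - s)
f(b, x) = b/(-16 + x)
((110707 + 50437) + 115162) + f(-195, u(-25)) = ((110707 + 50437) + 115162) - 195/(-16 + (23 - 1*(-25))) = (161144 + 115162) - 195/(-16 + (23 + 25)) = 276306 - 195/(-16 + 48) = 276306 - 195/32 = 8841597/32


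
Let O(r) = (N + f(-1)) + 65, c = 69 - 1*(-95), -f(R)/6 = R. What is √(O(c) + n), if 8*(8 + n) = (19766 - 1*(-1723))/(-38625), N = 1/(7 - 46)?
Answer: √10150502789310/401700 ≈ 7.9313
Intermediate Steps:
f(R) = -6*R
c = 164 (c = 69 + 95 = 164)
N = -1/39 (N = 1/(-39) = -1/39 ≈ -0.025641)
O(r) = 2768/39 (O(r) = (-1/39 - 6*(-1)) + 65 = (-1/39 + 6) + 65 = 233/39 + 65 = 2768/39)
n = -831163/103000 (n = -8 + ((19766 - 1*(-1723))/(-38625))/8 = -8 + ((19766 + 1723)*(-1/38625))/8 = -8 + (21489*(-1/38625))/8 = -8 + (⅛)*(-7163/12875) = -8 - 7163/103000 = -831163/103000 ≈ -8.0695)
√(O(c) + n) = √(2768/39 - 831163/103000) = √(252688643/4017000) = √10150502789310/401700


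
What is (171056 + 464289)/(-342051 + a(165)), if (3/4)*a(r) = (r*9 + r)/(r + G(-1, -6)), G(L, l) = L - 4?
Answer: -2541380/1368149 ≈ -1.8575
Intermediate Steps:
G(L, l) = -4 + L
a(r) = 40*r/(3*(-5 + r)) (a(r) = 4*((r*9 + r)/(r + (-4 - 1)))/3 = 4*((9*r + r)/(r - 5))/3 = 4*((10*r)/(-5 + r))/3 = 4*(10*r/(-5 + r))/3 = 40*r/(3*(-5 + r)))
(171056 + 464289)/(-342051 + a(165)) = (171056 + 464289)/(-342051 + (40/3)*165/(-5 + 165)) = 635345/(-342051 + (40/3)*165/160) = 635345/(-342051 + (40/3)*165*(1/160)) = 635345/(-342051 + 55/4) = 635345/(-1368149/4) = 635345*(-4/1368149) = -2541380/1368149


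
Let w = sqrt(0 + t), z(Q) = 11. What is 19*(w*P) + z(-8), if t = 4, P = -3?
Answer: -103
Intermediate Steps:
w = 2 (w = sqrt(0 + 4) = sqrt(4) = 2)
19*(w*P) + z(-8) = 19*(2*(-3)) + 11 = 19*(-6) + 11 = -114 + 11 = -103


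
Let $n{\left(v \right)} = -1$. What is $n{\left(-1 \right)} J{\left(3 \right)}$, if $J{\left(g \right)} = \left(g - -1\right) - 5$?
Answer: $1$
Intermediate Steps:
$J{\left(g \right)} = -4 + g$ ($J{\left(g \right)} = \left(g + 1\right) - 5 = \left(1 + g\right) - 5 = -4 + g$)
$n{\left(-1 \right)} J{\left(3 \right)} = - (-4 + 3) = \left(-1\right) \left(-1\right) = 1$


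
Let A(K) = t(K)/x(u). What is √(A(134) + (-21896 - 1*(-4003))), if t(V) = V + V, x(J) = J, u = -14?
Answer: I*√877695/7 ≈ 133.84*I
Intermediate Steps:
t(V) = 2*V
A(K) = -K/7 (A(K) = (2*K)/(-14) = (2*K)*(-1/14) = -K/7)
√(A(134) + (-21896 - 1*(-4003))) = √(-⅐*134 + (-21896 - 1*(-4003))) = √(-134/7 + (-21896 + 4003)) = √(-134/7 - 17893) = √(-125385/7) = I*√877695/7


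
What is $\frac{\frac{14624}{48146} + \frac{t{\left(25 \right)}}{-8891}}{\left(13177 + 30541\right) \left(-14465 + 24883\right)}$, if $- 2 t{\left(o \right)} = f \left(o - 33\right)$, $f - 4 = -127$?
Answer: $\frac{19213727}{24370558026654833} \approx 7.884 \cdot 10^{-10}$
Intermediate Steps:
$f = -123$ ($f = 4 - 127 = -123$)
$t{\left(o \right)} = - \frac{4059}{2} + \frac{123 o}{2}$ ($t{\left(o \right)} = - \frac{\left(-123\right) \left(o - 33\right)}{2} = - \frac{\left(-123\right) \left(-33 + o\right)}{2} = - \frac{4059 - 123 o}{2} = - \frac{4059}{2} + \frac{123 o}{2}$)
$\frac{\frac{14624}{48146} + \frac{t{\left(25 \right)}}{-8891}}{\left(13177 + 30541\right) \left(-14465 + 24883\right)} = \frac{\frac{14624}{48146} + \frac{- \frac{4059}{2} + \frac{123}{2} \cdot 25}{-8891}}{\left(13177 + 30541\right) \left(-14465 + 24883\right)} = \frac{14624 \cdot \frac{1}{48146} + \left(- \frac{4059}{2} + \frac{3075}{2}\right) \left(- \frac{1}{8891}\right)}{43718 \cdot 10418} = \frac{\frac{7312}{24073} - - \frac{492}{8891}}{455454124} = \left(\frac{7312}{24073} + \frac{492}{8891}\right) \frac{1}{455454124} = \frac{76854908}{214033043} \cdot \frac{1}{455454124} = \frac{19213727}{24370558026654833}$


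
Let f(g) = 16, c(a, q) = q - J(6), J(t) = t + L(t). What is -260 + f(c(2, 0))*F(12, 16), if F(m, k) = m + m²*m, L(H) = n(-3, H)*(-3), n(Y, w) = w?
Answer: 27580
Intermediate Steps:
L(H) = -3*H (L(H) = H*(-3) = -3*H)
J(t) = -2*t (J(t) = t - 3*t = -2*t)
F(m, k) = m + m³
c(a, q) = 12 + q (c(a, q) = q - (-2)*6 = q - 1*(-12) = q + 12 = 12 + q)
-260 + f(c(2, 0))*F(12, 16) = -260 + 16*(12 + 12³) = -260 + 16*(12 + 1728) = -260 + 16*1740 = -260 + 27840 = 27580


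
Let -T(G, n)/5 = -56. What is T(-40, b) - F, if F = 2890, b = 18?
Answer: -2610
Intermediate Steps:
T(G, n) = 280 (T(G, n) = -5*(-56) = 280)
T(-40, b) - F = 280 - 1*2890 = 280 - 2890 = -2610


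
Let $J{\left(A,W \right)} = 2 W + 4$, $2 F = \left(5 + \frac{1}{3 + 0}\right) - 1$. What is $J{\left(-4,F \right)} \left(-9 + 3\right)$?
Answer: $-50$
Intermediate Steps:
$F = \frac{13}{6}$ ($F = \frac{\left(5 + \frac{1}{3 + 0}\right) - 1}{2} = \frac{\left(5 + \frac{1}{3}\right) - 1}{2} = \frac{\frac{16}{3} - 1}{2} = \frac{1}{2} \cdot \frac{13}{3} = \frac{13}{6} \approx 2.1667$)
$J{\left(A,W \right)} = 4 + 2 W$
$J{\left(-4,F \right)} \left(-9 + 3\right) = \left(4 + 2 \cdot \frac{13}{6}\right) \left(-9 + 3\right) = \left(4 + \frac{13}{3}\right) \left(-6\right) = \frac{25}{3} \left(-6\right) = -50$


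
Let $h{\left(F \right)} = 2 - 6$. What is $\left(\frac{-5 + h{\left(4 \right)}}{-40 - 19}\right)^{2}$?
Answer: $\frac{81}{3481} \approx 0.023269$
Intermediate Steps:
$h{\left(F \right)} = -4$ ($h{\left(F \right)} = 2 - 6 = -4$)
$\left(\frac{-5 + h{\left(4 \right)}}{-40 - 19}\right)^{2} = \left(\frac{-5 - 4}{-40 - 19}\right)^{2} = \left(- \frac{9}{-59}\right)^{2} = \left(\left(-9\right) \left(- \frac{1}{59}\right)\right)^{2} = \left(\frac{9}{59}\right)^{2} = \frac{81}{3481}$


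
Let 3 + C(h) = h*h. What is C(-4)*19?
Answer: 247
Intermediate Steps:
C(h) = -3 + h**2 (C(h) = -3 + h*h = -3 + h**2)
C(-4)*19 = (-3 + (-4)**2)*19 = (-3 + 16)*19 = 13*19 = 247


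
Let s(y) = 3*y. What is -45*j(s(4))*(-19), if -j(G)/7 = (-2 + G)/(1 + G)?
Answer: -59850/13 ≈ -4603.8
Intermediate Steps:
j(G) = -7*(-2 + G)/(1 + G)
-45*j(s(4))*(-19) = -315*(2 - 3*4)/(1 + 3*4)*(-19) = -315*(2 - 1*12)/(1 + 12)*(-19) = -315*(2 - 12)/13*(-19) = -315*(-10)/13*(-19) = -45*(-70/13)*(-19) = (3150/13)*(-19) = -59850/13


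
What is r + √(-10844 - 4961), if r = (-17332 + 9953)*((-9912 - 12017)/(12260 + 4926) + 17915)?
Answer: -2271737760919/17186 + I*√15805 ≈ -1.3219e+8 + 125.72*I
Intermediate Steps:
r = -2271737760919/17186 (r = -7379*(-21929/17186 + 17915) = -7379*307865261/17186 = -2271737760919/17186 ≈ -1.3219e+8)
r + √(-10844 - 4961) = -2271737760919/17186 + √(-10844 - 4961) = -2271737760919/17186 + √(-15805) = -2271737760919/17186 + I*√15805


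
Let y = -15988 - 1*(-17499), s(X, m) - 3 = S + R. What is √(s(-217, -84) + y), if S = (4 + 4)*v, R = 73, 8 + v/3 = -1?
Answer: √1371 ≈ 37.027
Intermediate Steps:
v = -27 (v = -24 + 3*(-1) = -24 - 3 = -27)
S = -216 (S = (4 + 4)*(-27) = 8*(-27) = -216)
s(X, m) = -140 (s(X, m) = 3 + (-216 + 73) = 3 - 143 = -140)
y = 1511 (y = -15988 + 17499 = 1511)
√(s(-217, -84) + y) = √(-140 + 1511) = √1371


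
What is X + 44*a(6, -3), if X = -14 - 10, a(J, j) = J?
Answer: 240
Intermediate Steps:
X = -24
X + 44*a(6, -3) = -24 + 44*6 = -24 + 264 = 240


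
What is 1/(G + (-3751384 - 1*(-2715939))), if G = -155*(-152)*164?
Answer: 1/2828395 ≈ 3.5356e-7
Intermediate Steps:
G = 3863840 (G = 23560*164 = 3863840)
1/(G + (-3751384 - 1*(-2715939))) = 1/(3863840 + (-3751384 - 1*(-2715939))) = 1/(3863840 + (-3751384 + 2715939)) = 1/(3863840 - 1035445) = 1/2828395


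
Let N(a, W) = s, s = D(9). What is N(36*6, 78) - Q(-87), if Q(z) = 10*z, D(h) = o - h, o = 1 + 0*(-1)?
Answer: 862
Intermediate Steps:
o = 1 (o = 1 + 0 = 1)
D(h) = 1 - h
s = -8 (s = 1 - 1*9 = 1 - 9 = -8)
N(a, W) = -8
N(36*6, 78) - Q(-87) = -8 - 10*(-87) = -8 - 1*(-870) = -8 + 870 = 862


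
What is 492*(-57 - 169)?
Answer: -111192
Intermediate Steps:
492*(-57 - 169) = 492*(-226) = -111192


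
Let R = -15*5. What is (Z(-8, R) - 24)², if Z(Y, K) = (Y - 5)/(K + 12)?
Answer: 2247001/3969 ≈ 566.14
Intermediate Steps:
R = -75 (R = -5*15 = -75)
Z(Y, K) = (-5 + Y)/(12 + K)
(Z(-8, R) - 24)² = ((-5 - 8)/(12 - 75) - 24)² = (-13/(-63) - 24)² = (-1/63*(-13) - 24)² = (13/63 - 24)² = (-1499/63)² = 2247001/3969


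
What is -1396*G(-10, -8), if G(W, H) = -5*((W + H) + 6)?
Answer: -83760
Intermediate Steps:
G(W, H) = -30 - 5*H - 5*W (G(W, H) = -5*((H + W) + 6) = -5*(6 + H + W) = -30 - 5*H - 5*W)
-1396*G(-10, -8) = -1396*(-30 - 5*(-8) - 5*(-10)) = -1396*(-30 + 40 + 50) = -1396*60 = -83760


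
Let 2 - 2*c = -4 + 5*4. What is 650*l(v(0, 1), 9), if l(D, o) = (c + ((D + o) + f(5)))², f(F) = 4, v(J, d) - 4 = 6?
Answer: 166400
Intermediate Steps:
c = -7 (c = 1 - (-4 + 5*4)/2 = 1 - (-4 + 20)/2 = 1 - ½*16 = 1 - 8 = -7)
v(J, d) = 10 (v(J, d) = 4 + 6 = 10)
l(D, o) = (-3 + D + o)² (l(D, o) = (-7 + ((D + o) + 4))² = (-7 + (4 + D + o))² = (-3 + D + o)²)
650*l(v(0, 1), 9) = 650*(-3 + 10 + 9)² = 650*16² = 650*256 = 166400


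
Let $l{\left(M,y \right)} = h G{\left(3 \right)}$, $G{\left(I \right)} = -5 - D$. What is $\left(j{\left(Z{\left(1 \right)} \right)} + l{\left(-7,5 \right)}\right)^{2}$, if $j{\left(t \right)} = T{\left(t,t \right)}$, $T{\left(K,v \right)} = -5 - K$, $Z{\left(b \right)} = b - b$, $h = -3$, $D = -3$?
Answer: $1$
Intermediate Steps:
$Z{\left(b \right)} = 0$
$j{\left(t \right)} = -5 - t$
$G{\left(I \right)} = -2$ ($G{\left(I \right)} = -5 - -3 = -5 + 3 = -2$)
$l{\left(M,y \right)} = 6$ ($l{\left(M,y \right)} = \left(-3\right) \left(-2\right) = 6$)
$\left(j{\left(Z{\left(1 \right)} \right)} + l{\left(-7,5 \right)}\right)^{2} = \left(\left(-5 - 0\right) + 6\right)^{2} = \left(\left(-5 + 0\right) + 6\right)^{2} = \left(-5 + 6\right)^{2} = 1^{2} = 1$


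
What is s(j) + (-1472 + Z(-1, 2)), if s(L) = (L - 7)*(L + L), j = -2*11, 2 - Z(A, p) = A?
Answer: -193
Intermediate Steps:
Z(A, p) = 2 - A
j = -22
s(L) = 2*L*(-7 + L) (s(L) = (-7 + L)*(2*L) = 2*L*(-7 + L))
s(j) + (-1472 + Z(-1, 2)) = 2*(-22)*(-7 - 22) + (-1472 + (2 - 1*(-1))) = 2*(-22)*(-29) + (-1472 + (2 + 1)) = 1276 + (-1472 + 3) = 1276 - 1469 = -193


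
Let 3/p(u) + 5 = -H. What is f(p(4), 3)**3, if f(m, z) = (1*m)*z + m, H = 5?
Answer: -216/125 ≈ -1.7280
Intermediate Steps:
p(u) = -3/10 (p(u) = 3/(-5 - 1*5) = 3/(-5 - 5) = 3/(-10) = 3*(-1/10) = -3/10)
f(m, z) = m + m*z (f(m, z) = m*z + m = m + m*z)
f(p(4), 3)**3 = (-3*(1 + 3)/10)**3 = (-3/10*4)**3 = (-6/5)**3 = -216/125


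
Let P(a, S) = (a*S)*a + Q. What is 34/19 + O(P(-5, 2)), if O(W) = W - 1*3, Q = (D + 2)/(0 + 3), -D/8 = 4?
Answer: 737/19 ≈ 38.789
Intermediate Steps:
D = -32 (D = -8*4 = -32)
Q = -10 (Q = (-32 + 2)/(0 + 3) = -30/3 = -30*1/3 = -10)
P(a, S) = -10 + S*a**2 (P(a, S) = (a*S)*a - 10 = (S*a)*a - 10 = S*a**2 - 10 = -10 + S*a**2)
O(W) = -3 + W (O(W) = W - 3 = -3 + W)
34/19 + O(P(-5, 2)) = 34/19 + (-3 + (-10 + 2*(-5)**2)) = (1/19)*34 + (-3 + (-10 + 2*25)) = 34/19 + (-3 + (-10 + 50)) = 34/19 + (-3 + 40) = 34/19 + 37 = 737/19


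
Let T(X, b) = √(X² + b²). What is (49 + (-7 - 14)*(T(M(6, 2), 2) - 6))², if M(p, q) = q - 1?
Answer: 32830 - 7350*√5 ≈ 16395.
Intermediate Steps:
M(p, q) = -1 + q
(49 + (-7 - 14)*(T(M(6, 2), 2) - 6))² = (49 + (-7 - 14)*(√((-1 + 2)² + 2²) - 6))² = (49 - 21*(√(1² + 4) - 6))² = (49 - 21*(√(1 + 4) - 6))² = (49 - 21*(√5 - 6))² = (49 - 21*(-6 + √5))² = (49 + (126 - 21*√5))² = (175 - 21*√5)²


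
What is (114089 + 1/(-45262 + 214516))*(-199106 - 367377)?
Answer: -10938797837032181/169254 ≈ -6.4630e+10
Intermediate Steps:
(114089 + 1/(-45262 + 214516))*(-199106 - 367377) = (114089 + 1/169254)*(-566483) = (19310019607/169254)*(-566483) = -10938797837032181/169254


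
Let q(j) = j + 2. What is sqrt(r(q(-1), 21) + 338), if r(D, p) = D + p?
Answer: 6*sqrt(10) ≈ 18.974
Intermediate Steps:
q(j) = 2 + j
sqrt(r(q(-1), 21) + 338) = sqrt(((2 - 1) + 21) + 338) = sqrt((1 + 21) + 338) = sqrt(22 + 338) = sqrt(360) = 6*sqrt(10)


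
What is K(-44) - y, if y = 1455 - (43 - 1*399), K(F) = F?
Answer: -1855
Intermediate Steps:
y = 1811 (y = 1455 - (43 - 399) = 1455 - 1*(-356) = 1455 + 356 = 1811)
K(-44) - y = -44 - 1*1811 = -44 - 1811 = -1855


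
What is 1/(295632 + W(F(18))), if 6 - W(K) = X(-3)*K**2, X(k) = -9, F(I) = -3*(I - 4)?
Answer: 1/311514 ≈ 3.2101e-6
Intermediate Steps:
F(I) = 12 - 3*I (F(I) = -3*(-4 + I) = 12 - 3*I)
W(K) = 6 + 9*K**2 (W(K) = 6 - (-9)*K**2 = 6 + 9*K**2)
1/(295632 + W(F(18))) = 1/(295632 + (6 + 9*(12 - 3*18)**2)) = 1/(295632 + (6 + 9*(12 - 54)**2)) = 1/(295632 + (6 + 9*(-42)**2)) = 1/(295632 + (6 + 9*1764)) = 1/(295632 + (6 + 15876)) = 1/(295632 + 15882) = 1/311514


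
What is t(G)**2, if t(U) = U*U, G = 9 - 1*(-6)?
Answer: 50625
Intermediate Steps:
G = 15 (G = 9 + 6 = 15)
t(U) = U**2
t(G)**2 = (15**2)**2 = 225**2 = 50625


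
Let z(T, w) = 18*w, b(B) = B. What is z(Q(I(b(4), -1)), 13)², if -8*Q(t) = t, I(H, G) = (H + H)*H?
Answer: 54756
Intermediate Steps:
I(H, G) = 2*H² (I(H, G) = (2*H)*H = 2*H²)
Q(t) = -t/8
z(Q(I(b(4), -1)), 13)² = (18*13)² = 234² = 54756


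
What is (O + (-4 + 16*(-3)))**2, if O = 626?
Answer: 329476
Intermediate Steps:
(O + (-4 + 16*(-3)))**2 = (626 + (-4 + 16*(-3)))**2 = (626 + (-4 - 48))**2 = (626 - 52)**2 = 574**2 = 329476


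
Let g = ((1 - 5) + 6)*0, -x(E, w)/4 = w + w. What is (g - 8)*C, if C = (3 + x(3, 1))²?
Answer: -200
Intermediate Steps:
x(E, w) = -8*w (x(E, w) = -4*(w + w) = -8*w)
C = 25 (C = (3 - 8*1)² = (3 - 8)² = (-5)² = 25)
g = 0 (g = (-4 + 6)*0 = 2*0 = 0)
(g - 8)*C = (0 - 8)*25 = -8*25 = -200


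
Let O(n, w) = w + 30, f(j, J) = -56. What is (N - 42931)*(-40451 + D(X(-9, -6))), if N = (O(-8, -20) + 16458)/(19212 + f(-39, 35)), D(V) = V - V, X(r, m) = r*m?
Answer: 8316419871342/4789 ≈ 1.7366e+9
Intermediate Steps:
X(r, m) = m*r
O(n, w) = 30 + w
D(V) = 0
N = 4117/4789 (N = ((30 - 20) + 16458)/(19212 - 56) = (10 + 16458)/19156 = 16468*(1/19156) = 4117/4789 ≈ 0.85968)
(N - 42931)*(-40451 + D(X(-9, -6))) = (4117/4789 - 42931)*(-40451 + 0) = -205592442/4789*(-40451) = 8316419871342/4789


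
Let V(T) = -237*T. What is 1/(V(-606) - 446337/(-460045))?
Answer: 460045/66073029327 ≈ 6.9627e-6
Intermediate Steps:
1/(V(-606) - 446337/(-460045)) = 1/(-237*(-606) - 446337/(-460045)) = 1/(143622 - 446337*(-1/460045)) = 1/(143622 + 446337/460045) = 1/(66073029327/460045) = 460045/66073029327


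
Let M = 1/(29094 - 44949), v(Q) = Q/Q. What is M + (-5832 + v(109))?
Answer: -92450506/15855 ≈ -5831.0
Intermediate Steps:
v(Q) = 1
M = -1/15855 (M = 1/(-15855) = -1/15855 ≈ -6.3072e-5)
M + (-5832 + v(109)) = -1/15855 + (-5832 + 1) = -1/15855 - 5831 = -92450506/15855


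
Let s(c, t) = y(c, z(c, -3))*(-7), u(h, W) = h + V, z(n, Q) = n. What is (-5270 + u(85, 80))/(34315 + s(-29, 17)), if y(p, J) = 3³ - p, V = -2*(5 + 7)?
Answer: -5209/33923 ≈ -0.15355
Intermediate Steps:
V = -24 (V = -2*12 = -24)
u(h, W) = -24 + h (u(h, W) = h - 24 = -24 + h)
y(p, J) = 27 - p
s(c, t) = -189 + 7*c (s(c, t) = (27 - c)*(-7) = -189 + 7*c)
(-5270 + u(85, 80))/(34315 + s(-29, 17)) = (-5270 + (-24 + 85))/(34315 + (-189 + 7*(-29))) = (-5270 + 61)/(34315 + (-189 - 203)) = -5209/(34315 - 392) = -5209/33923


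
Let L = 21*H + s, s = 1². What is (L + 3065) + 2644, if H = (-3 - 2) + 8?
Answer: 5773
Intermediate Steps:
s = 1
H = 3 (H = -5 + 8 = 3)
L = 64 (L = 21*3 + 1 = 63 + 1 = 64)
(L + 3065) + 2644 = (64 + 3065) + 2644 = 3129 + 2644 = 5773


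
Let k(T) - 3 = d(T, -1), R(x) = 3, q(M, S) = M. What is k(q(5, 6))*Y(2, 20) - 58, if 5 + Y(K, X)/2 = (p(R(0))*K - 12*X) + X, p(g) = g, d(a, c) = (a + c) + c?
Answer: -2686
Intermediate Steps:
d(a, c) = a + 2*c
Y(K, X) = -10 - 22*X + 6*K (Y(K, X) = -10 + 2*((3*K - 12*X) + X) = -10 + 2*((-12*X + 3*K) + X) = -10 + 2*(-11*X + 3*K) = -10 + (-22*X + 6*K) = -10 - 22*X + 6*K)
k(T) = 1 + T (k(T) = 3 + (T + 2*(-1)) = 3 + (T - 2) = 3 + (-2 + T) = 1 + T)
k(q(5, 6))*Y(2, 20) - 58 = (1 + 5)*(-10 - 22*20 + 6*2) - 58 = 6*(-10 - 440 + 12) - 58 = 6*(-438) - 58 = -2628 - 58 = -2686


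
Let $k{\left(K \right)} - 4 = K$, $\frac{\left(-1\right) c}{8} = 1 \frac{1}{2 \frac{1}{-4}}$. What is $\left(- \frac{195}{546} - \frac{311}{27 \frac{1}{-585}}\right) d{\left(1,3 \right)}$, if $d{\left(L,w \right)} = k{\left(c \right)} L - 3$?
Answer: $\frac{4810915}{42} \approx 1.1455 \cdot 10^{5}$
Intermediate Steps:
$c = 16$ ($c = - 8 \cdot 1 \frac{1}{2 \frac{1}{-4}} = - 8 \cdot 1 \frac{1}{2 \left(- \frac{1}{4}\right)} = - 8 \cdot 1 \frac{1}{- \frac{1}{2}} = - 8 \cdot 1 \left(-2\right) = \left(-8\right) \left(-2\right) = 16$)
$k{\left(K \right)} = 4 + K$
$d{\left(L,w \right)} = -3 + 20 L$ ($d{\left(L,w \right)} = \left(4 + 16\right) L - 3 = 20 L - 3 = -3 + 20 L$)
$\left(- \frac{195}{546} - \frac{311}{27 \frac{1}{-585}}\right) d{\left(1,3 \right)} = \left(- \frac{195}{546} - \frac{311}{27 \frac{1}{-585}}\right) \left(-3 + 20 \cdot 1\right) = \left(\left(-195\right) \frac{1}{546} - \frac{311}{27 \left(- \frac{1}{585}\right)}\right) \left(-3 + 20\right) = \left(- \frac{5}{14} - \frac{311}{- \frac{3}{65}}\right) 17 = \left(- \frac{5}{14} - - \frac{20215}{3}\right) 17 = \left(- \frac{5}{14} + \frac{20215}{3}\right) 17 = \frac{282995}{42} \cdot 17 = \frac{4810915}{42}$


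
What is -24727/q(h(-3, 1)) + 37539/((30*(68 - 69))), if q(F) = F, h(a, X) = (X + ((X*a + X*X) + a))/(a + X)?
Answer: -68074/5 ≈ -13615.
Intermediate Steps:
h(a, X) = (X + a + X² + X*a)/(X + a) (h(a, X) = (X + ((X*a + X²) + a))/(X + a) = (X + ((X² + X*a) + a))/(X + a) = (X + (a + X² + X*a))/(X + a) = (X + a + X² + X*a)/(X + a))
-24727/q(h(-3, 1)) + 37539/((30*(68 - 69))) = -24727/(1 + 1) + 37539/((30*(68 - 69))) = -24727/2 + 37539/((30*(-1))) = -24727*½ + 37539/(-30) = -24727/2 + 37539*(-1/30) = -24727/2 - 12513/10 = -68074/5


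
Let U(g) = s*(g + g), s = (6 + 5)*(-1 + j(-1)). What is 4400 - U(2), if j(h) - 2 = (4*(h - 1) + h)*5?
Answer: 6336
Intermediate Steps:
j(h) = -18 + 25*h (j(h) = 2 + (4*(h - 1) + h)*5 = 2 + (4*(-1 + h) + h)*5 = 2 + ((-4 + 4*h) + h)*5 = 2 + (-4 + 5*h)*5 = 2 + (-20 + 25*h) = -18 + 25*h)
s = -484 (s = (6 + 5)*(-1 + (-18 + 25*(-1))) = 11*(-1 + (-18 - 25)) = 11*(-1 - 43) = 11*(-44) = -484)
U(g) = -968*g (U(g) = -484*(g + g) = -968*g)
4400 - U(2) = 4400 - (-968)*2 = 4400 - 1*(-1936) = 4400 + 1936 = 6336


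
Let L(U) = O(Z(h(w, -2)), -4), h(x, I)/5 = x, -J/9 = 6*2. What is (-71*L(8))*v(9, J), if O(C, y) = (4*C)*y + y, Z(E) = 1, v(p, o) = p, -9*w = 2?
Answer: 12780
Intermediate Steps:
J = -108 (J = -54*2 = -9*12 = -108)
w = -2/9 (w = -⅑*2 = -2/9 ≈ -0.22222)
h(x, I) = 5*x
O(C, y) = y + 4*C*y (O(C, y) = 4*C*y + y = y + 4*C*y)
L(U) = -20 (L(U) = -4*(1 + 4*1) = -4*(1 + 4) = -4*5 = -20)
(-71*L(8))*v(9, J) = -71*(-20)*9 = 1420*9 = 12780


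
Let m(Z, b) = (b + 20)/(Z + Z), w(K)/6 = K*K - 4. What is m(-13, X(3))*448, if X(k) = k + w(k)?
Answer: -11872/13 ≈ -913.23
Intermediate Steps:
w(K) = -24 + 6*K² (w(K) = 6*(K*K - 4) = 6*(K² - 4) = 6*(-4 + K²) = -24 + 6*K²)
X(k) = -24 + k + 6*k² (X(k) = k + (-24 + 6*k²) = -24 + k + 6*k²)
m(Z, b) = (20 + b)/(2*Z) (m(Z, b) = (20 + b)/((2*Z)) = (20 + b)*(1/(2*Z)) = (20 + b)/(2*Z))
m(-13, X(3))*448 = ((½)*(20 + (-24 + 3 + 6*3²))/(-13))*448 = ((½)*(-1/13)*(20 + (-24 + 3 + 6*9)))*448 = ((½)*(-1/13)*(20 + (-24 + 3 + 54)))*448 = ((½)*(-1/13)*(20 + 33))*448 = ((½)*(-1/13)*53)*448 = -53/26*448 = -11872/13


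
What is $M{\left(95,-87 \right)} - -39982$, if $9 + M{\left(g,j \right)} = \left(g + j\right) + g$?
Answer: $40076$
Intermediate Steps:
$M{\left(g,j \right)} = -9 + j + 2 g$ ($M{\left(g,j \right)} = -9 + \left(\left(g + j\right) + g\right) = -9 + \left(j + 2 g\right) = -9 + j + 2 g$)
$M{\left(95,-87 \right)} - -39982 = \left(-9 - 87 + 2 \cdot 95\right) - -39982 = \left(-9 - 87 + 190\right) + 39982 = 94 + 39982 = 40076$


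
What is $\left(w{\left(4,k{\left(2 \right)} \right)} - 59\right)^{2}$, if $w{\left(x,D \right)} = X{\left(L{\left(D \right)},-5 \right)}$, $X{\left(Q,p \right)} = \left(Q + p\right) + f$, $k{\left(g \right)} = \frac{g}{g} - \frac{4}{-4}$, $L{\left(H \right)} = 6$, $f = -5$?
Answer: $3969$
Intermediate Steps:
$k{\left(g \right)} = 2$ ($k{\left(g \right)} = 1 - -1 = 1 + 1 = 2$)
$X{\left(Q,p \right)} = -5 + Q + p$ ($X{\left(Q,p \right)} = \left(Q + p\right) - 5 = -5 + Q + p$)
$w{\left(x,D \right)} = -4$ ($w{\left(x,D \right)} = -5 + 6 - 5 = -4$)
$\left(w{\left(4,k{\left(2 \right)} \right)} - 59\right)^{2} = \left(-4 - 59\right)^{2} = \left(-63\right)^{2} = 3969$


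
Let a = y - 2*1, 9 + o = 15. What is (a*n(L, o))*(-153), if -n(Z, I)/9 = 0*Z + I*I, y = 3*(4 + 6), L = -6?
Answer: 1388016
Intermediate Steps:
y = 30 (y = 3*10 = 30)
o = 6 (o = -9 + 15 = 6)
a = 28 (a = 30 - 2*1 = 30 - 2 = 28)
n(Z, I) = -9*I² (n(Z, I) = -9*(0*Z + I*I) = -9*(0 + I²) = -9*I²)
(a*n(L, o))*(-153) = (28*(-9*6²))*(-153) = (28*(-9*36))*(-153) = (28*(-324))*(-153) = -9072*(-153) = 1388016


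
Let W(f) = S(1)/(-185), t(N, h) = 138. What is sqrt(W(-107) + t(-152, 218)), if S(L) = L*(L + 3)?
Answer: sqrt(4722310)/185 ≈ 11.746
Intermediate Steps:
S(L) = L*(3 + L)
W(f) = -4/185 (W(f) = (1*(3 + 1))/(-185) = (1*4)*(-1/185) = 4*(-1/185) = -4/185)
sqrt(W(-107) + t(-152, 218)) = sqrt(-4/185 + 138) = sqrt(25526/185) = sqrt(4722310)/185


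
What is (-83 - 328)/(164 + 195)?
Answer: -411/359 ≈ -1.1448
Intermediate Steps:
(-83 - 328)/(164 + 195) = -411/359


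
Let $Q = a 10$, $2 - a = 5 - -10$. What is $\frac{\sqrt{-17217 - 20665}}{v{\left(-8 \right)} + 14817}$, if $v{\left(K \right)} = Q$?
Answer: $\frac{i \sqrt{37882}}{14687} \approx 0.013252 i$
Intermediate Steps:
$a = -13$ ($a = 2 - \left(5 - -10\right) = 2 - \left(5 + 10\right) = 2 - 15 = -13$)
$Q = -130$ ($Q = \left(-13\right) 10 = -130$)
$v{\left(K \right)} = -130$
$\frac{\sqrt{-17217 - 20665}}{v{\left(-8 \right)} + 14817} = \frac{\sqrt{-17217 - 20665}}{-130 + 14817} = \frac{\sqrt{-37882}}{14687} = i \sqrt{37882} \cdot \frac{1}{14687} = \frac{i \sqrt{37882}}{14687}$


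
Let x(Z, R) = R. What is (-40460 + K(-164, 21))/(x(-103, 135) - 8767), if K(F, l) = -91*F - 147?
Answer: 25683/8632 ≈ 2.9753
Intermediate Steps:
K(F, l) = -147 - 91*F
(-40460 + K(-164, 21))/(x(-103, 135) - 8767) = (-40460 + (-147 - 91*(-164)))/(135 - 8767) = (-40460 + (-147 + 14924))/(-8632) = (-40460 + 14777)*(-1/8632) = -25683*(-1/8632) = 25683/8632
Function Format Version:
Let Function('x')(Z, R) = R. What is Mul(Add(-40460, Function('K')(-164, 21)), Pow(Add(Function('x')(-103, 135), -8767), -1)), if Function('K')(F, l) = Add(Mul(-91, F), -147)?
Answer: Rational(25683, 8632) ≈ 2.9753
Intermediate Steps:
Function('K')(F, l) = Add(-147, Mul(-91, F))
Mul(Add(-40460, Function('K')(-164, 21)), Pow(Add(Function('x')(-103, 135), -8767), -1)) = Mul(Add(-40460, Add(-147, Mul(-91, -164))), Pow(Add(135, -8767), -1)) = Mul(Add(-40460, Add(-147, 14924)), Pow(-8632, -1)) = Mul(Add(-40460, 14777), Rational(-1, 8632)) = Mul(-25683, Rational(-1, 8632)) = Rational(25683, 8632)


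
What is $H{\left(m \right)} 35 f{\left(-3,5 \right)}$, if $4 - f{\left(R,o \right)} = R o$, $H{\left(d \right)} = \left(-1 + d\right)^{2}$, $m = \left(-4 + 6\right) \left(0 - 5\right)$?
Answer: $80465$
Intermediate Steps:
$m = -10$ ($m = 2 \left(-5\right) = -10$)
$f{\left(R,o \right)} = 4 - R o$
$H{\left(m \right)} 35 f{\left(-3,5 \right)} = \left(-1 - 10\right)^{2} \cdot 35 \left(4 - \left(-3\right) 5\right) = \left(-11\right)^{2} \cdot 35 \left(4 + 15\right) = 121 \cdot 35 \cdot 19 = 4235 \cdot 19 = 80465$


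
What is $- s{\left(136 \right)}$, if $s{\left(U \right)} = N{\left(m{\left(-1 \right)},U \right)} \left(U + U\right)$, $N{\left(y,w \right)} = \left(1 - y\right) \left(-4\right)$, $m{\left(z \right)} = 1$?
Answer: $0$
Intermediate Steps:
$N{\left(y,w \right)} = -4 + 4 y$
$s{\left(U \right)} = 0$ ($s{\left(U \right)} = \left(-4 + 4 \cdot 1\right) \left(U + U\right) = \left(-4 + 4\right) 2 U = 0 \cdot 2 U = 0$)
$- s{\left(136 \right)} = \left(-1\right) 0 = 0$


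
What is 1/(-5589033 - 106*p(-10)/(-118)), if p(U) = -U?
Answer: -59/329752417 ≈ -1.7892e-7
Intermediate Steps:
1/(-5589033 - 106*p(-10)/(-118)) = 1/(-5589033 - (-106)*(-10)/(-118)) = 1/(-5589033 - 106*10*(-1/118)) = 1/(-5589033 - 1060*(-1/118)) = 1/(-5589033 + 530/59) = 1/(-329752417/59) = -59/329752417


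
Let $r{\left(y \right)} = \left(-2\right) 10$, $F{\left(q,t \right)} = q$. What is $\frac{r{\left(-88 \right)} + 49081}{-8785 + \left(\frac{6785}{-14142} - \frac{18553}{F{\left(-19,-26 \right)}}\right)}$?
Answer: $- \frac{13182592578}{2098264319} \approx -6.2826$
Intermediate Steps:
$r{\left(y \right)} = -20$
$\frac{r{\left(-88 \right)} + 49081}{-8785 + \left(\frac{6785}{-14142} - \frac{18553}{F{\left(-19,-26 \right)}}\right)} = \frac{-20 + 49081}{-8785 + \left(\frac{6785}{-14142} - \frac{18553}{-19}\right)} = \frac{49061}{-8785 + \left(6785 \left(- \frac{1}{14142}\right) - - \frac{18553}{19}\right)} = \frac{49061}{-8785 + \left(- \frac{6785}{14142} + \frac{18553}{19}\right)} = \frac{49061}{-8785 + \frac{262247611}{268698}} = \frac{49061}{- \frac{2098264319}{268698}} = 49061 \left(- \frac{268698}{2098264319}\right) = - \frac{13182592578}{2098264319}$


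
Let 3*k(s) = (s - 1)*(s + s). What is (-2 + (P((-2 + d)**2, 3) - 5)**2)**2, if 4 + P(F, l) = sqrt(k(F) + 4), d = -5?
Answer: 3235129 - 118872*sqrt(393) ≈ 8.7858e+5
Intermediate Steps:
k(s) = 2*s*(-1 + s)/3 (k(s) = ((s - 1)*(s + s))/3 = ((-1 + s)*(2*s))/3 = (2*s*(-1 + s))/3 = 2*s*(-1 + s)/3)
P(F, l) = -4 + sqrt(4 + 2*F*(-1 + F)/3) (P(F, l) = -4 + sqrt(2*F*(-1 + F)/3 + 4) = -4 + sqrt(4 + 2*F*(-1 + F)/3))
(-2 + (P((-2 + d)**2, 3) - 5)**2)**2 = (-2 + ((-4 + sqrt(6)*sqrt(6 + (-2 - 5)**2*(-1 + (-2 - 5)**2))/3) - 5)**2)**2 = (-2 + ((-4 + sqrt(6)*sqrt(6 + (-7)**2*(-1 + (-7)**2))/3) - 5)**2)**2 = (-2 + ((-4 + sqrt(6)*sqrt(6 + 49*(-1 + 49))/3) - 5)**2)**2 = (-2 + ((-4 + sqrt(6)*sqrt(6 + 49*48)/3) - 5)**2)**2 = (-2 + ((-4 + sqrt(6)*sqrt(6 + 2352)/3) - 5)**2)**2 = (-2 + ((-4 + sqrt(6)*sqrt(2358)/3) - 5)**2)**2 = (-2 + ((-4 + sqrt(6)*(3*sqrt(262))/3) - 5)**2)**2 = (-2 + ((-4 + 2*sqrt(393)) - 5)**2)**2 = (-2 + (-9 + 2*sqrt(393))**2)**2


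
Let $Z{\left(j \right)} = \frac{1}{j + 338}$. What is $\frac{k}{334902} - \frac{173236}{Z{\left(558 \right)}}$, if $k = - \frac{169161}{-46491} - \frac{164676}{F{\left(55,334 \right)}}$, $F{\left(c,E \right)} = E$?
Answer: $- \frac{134532744601531778045}{866726041098} \approx -1.5522 \cdot 10^{8}$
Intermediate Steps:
$Z{\left(j \right)} = \frac{1}{338 + j}$
$k = - \frac{1266575357}{2587999}$ ($k = - \frac{169161}{-46491} - \frac{164676}{334} = \left(-169161\right) \left(- \frac{1}{46491}\right) - \frac{82338}{167} = \frac{56387}{15497} - \frac{82338}{167} = - \frac{1266575357}{2587999} \approx -489.4$)
$\frac{k}{334902} - \frac{173236}{Z{\left(558 \right)}} = - \frac{1266575357}{2587999 \cdot 334902} - \frac{173236}{\frac{1}{338 + 558}} = \left(- \frac{1266575357}{2587999}\right) \frac{1}{334902} - \frac{173236}{\frac{1}{896}} = - \frac{1266575357}{866726041098} - 173236 \frac{1}{\frac{1}{896}} = - \frac{1266575357}{866726041098} - 155219456 = - \frac{134532744601531778045}{866726041098}$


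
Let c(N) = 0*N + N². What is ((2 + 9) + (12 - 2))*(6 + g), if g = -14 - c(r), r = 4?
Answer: -504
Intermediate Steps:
c(N) = N² (c(N) = 0 + N² = N²)
g = -30 (g = -14 - 1*4² = -14 - 1*16 = -14 - 16 = -30)
((2 + 9) + (12 - 2))*(6 + g) = ((2 + 9) + (12 - 2))*(6 - 30) = (11 + 10)*(-24) = 21*(-24) = -504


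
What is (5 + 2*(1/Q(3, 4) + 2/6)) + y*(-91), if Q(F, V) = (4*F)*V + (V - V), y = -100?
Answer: 218537/24 ≈ 9105.7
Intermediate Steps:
Q(F, V) = 4*F*V (Q(F, V) = 4*F*V + 0 = 4*F*V)
(5 + 2*(1/Q(3, 4) + 2/6)) + y*(-91) = (5 + 2*(1/(4*3*4) + 2/6)) - 100*(-91) = (5 + 2*(1/48 + 2*(1/6))) + 9100 = (5 + 2*(1*(1/48) + 1/3)) + 9100 = (5 + 2*(1/48 + 1/3)) + 9100 = (5 + 2*(17/48)) + 9100 = (5 + 17/24) + 9100 = 137/24 + 9100 = 218537/24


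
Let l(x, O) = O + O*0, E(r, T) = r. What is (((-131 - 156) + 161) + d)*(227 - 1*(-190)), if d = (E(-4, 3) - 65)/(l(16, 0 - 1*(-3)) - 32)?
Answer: -1494945/29 ≈ -51550.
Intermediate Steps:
l(x, O) = O (l(x, O) = O + 0 = O)
d = 69/29 (d = (-4 - 65)/((0 - 1*(-3)) - 32) = -69/((0 + 3) - 32) = -69/(3 - 32) = -69/(-29) = -69*(-1/29) = 69/29 ≈ 2.3793)
(((-131 - 156) + 161) + d)*(227 - 1*(-190)) = (((-131 - 156) + 161) + 69/29)*(227 - 1*(-190)) = ((-287 + 161) + 69/29)*(227 + 190) = (-126 + 69/29)*417 = -3585/29*417 = -1494945/29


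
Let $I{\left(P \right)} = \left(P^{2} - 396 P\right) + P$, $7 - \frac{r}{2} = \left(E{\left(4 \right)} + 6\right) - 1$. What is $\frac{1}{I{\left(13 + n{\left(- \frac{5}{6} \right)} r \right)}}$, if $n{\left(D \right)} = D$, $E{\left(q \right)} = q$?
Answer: $- \frac{9}{55664} \approx -0.00016168$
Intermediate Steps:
$r = -4$ ($r = 14 - 2 \left(\left(4 + 6\right) - 1\right) = 14 - 2 \left(10 - 1\right) = 14 - 18 = -4$)
$I{\left(P \right)} = P^{2} - 395 P$
$\frac{1}{I{\left(13 + n{\left(- \frac{5}{6} \right)} r \right)}} = \frac{1}{\left(13 + - \frac{5}{6} \left(-4\right)\right) \left(-395 + \left(13 + - \frac{5}{6} \left(-4\right)\right)\right)} = \frac{1}{\left(13 + \left(-5\right) \frac{1}{6} \left(-4\right)\right) \left(-395 + \left(13 + \left(-5\right) \frac{1}{6} \left(-4\right)\right)\right)} = \frac{1}{\left(13 - - \frac{10}{3}\right) \left(-395 + \left(13 - - \frac{10}{3}\right)\right)} = \frac{1}{\left(13 + \frac{10}{3}\right) \left(-395 + \left(13 + \frac{10}{3}\right)\right)} = \frac{1}{\frac{49}{3} \left(-395 + \frac{49}{3}\right)} = \frac{1}{\frac{49}{3} \left(- \frac{1136}{3}\right)} = \frac{1}{- \frac{55664}{9}} = - \frac{9}{55664}$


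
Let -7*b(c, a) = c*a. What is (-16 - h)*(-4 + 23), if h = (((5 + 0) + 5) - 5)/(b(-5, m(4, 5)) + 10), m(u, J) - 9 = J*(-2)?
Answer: -4085/13 ≈ -314.23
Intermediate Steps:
m(u, J) = 9 - 2*J (m(u, J) = 9 + J*(-2) = 9 - 2*J)
b(c, a) = -a*c/7 (b(c, a) = -c*a/7 = -a*c/7)
h = 7/13 (h = (((5 + 0) + 5) - 5)/(-1/7*(9 - 2*5)*(-5) + 10) = ((5 + 5) - 5)/(-1/7*(9 - 10)*(-5) + 10) = (10 - 5)/(-1/7*(-1)*(-5) + 10) = 5/(-5/7 + 10) = 5/(65/7) = 5*(7/65) = 7/13 ≈ 0.53846)
(-16 - h)*(-4 + 23) = (-16 - 1*7/13)*(-4 + 23) = (-16 - 7/13)*19 = -215/13*19 = -4085/13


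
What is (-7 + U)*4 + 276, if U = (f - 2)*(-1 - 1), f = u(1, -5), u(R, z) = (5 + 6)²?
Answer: -704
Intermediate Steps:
u(R, z) = 121 (u(R, z) = 11² = 121)
f = 121
U = -238 (U = (121 - 2)*(-1 - 1) = 119*(-2) = -238)
(-7 + U)*4 + 276 = (-7 - 238)*4 + 276 = -245*4 + 276 = -980 + 276 = -704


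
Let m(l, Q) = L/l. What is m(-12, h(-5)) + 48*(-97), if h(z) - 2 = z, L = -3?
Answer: -18623/4 ≈ -4655.8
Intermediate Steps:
h(z) = 2 + z
m(l, Q) = -3/l
m(-12, h(-5)) + 48*(-97) = -3/(-12) + 48*(-97) = -3*(-1/12) - 4656 = ¼ - 4656 = -18623/4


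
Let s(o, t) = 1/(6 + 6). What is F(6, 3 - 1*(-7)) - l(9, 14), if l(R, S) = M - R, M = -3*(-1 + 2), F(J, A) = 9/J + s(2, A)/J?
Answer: 973/72 ≈ 13.514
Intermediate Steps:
s(o, t) = 1/12
F(J, A) = 109/(12*J) (F(J, A) = 9/J + 1/(12*J) = 109/(12*J))
M = -3 (M = -3*1 = -3)
l(R, S) = -3 - R
F(6, 3 - 1*(-7)) - l(9, 14) = (109/12)/6 - (-3 - 1*9) = (109/12)*(⅙) - (-3 - 9) = 109/72 - 1*(-12) = 109/72 + 12 = 973/72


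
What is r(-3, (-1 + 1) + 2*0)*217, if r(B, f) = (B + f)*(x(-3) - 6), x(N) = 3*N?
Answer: 9765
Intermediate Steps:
r(B, f) = -15*B - 15*f (r(B, f) = (B + f)*(3*(-3) - 6) = (B + f)*(-9 - 6) = (B + f)*(-15) = -15*B - 15*f)
r(-3, (-1 + 1) + 2*0)*217 = (-15*(-3) - 15*((-1 + 1) + 2*0))*217 = (45 - 15*(0 + 0))*217 = (45 - 15*0)*217 = (45 + 0)*217 = 45*217 = 9765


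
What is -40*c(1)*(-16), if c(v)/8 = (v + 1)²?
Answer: 20480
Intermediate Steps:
c(v) = 8*(1 + v)² (c(v) = 8*(v + 1)² = 8*(1 + v)²)
-40*c(1)*(-16) = -320*(1 + 1)²*(-16) = -320*2²*(-16) = -320*4*(-16) = -40*32*(-16) = -1280*(-16) = 20480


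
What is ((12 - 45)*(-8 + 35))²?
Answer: 793881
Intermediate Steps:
((12 - 45)*(-8 + 35))² = (-33*27)² = (-891)² = 793881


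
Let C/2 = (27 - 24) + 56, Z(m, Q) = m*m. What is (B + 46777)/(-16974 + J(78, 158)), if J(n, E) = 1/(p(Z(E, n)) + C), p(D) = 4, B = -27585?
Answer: -2341424/2070827 ≈ -1.1307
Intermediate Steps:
Z(m, Q) = m**2
C = 118 (C = 2*((27 - 24) + 56) = 2*(3 + 56) = 2*59 = 118)
J(n, E) = 1/122 (J(n, E) = 1/(4 + 118) = 1/122)
(B + 46777)/(-16974 + J(78, 158)) = (-27585 + 46777)/(-16974 + 1/122) = 19192/(-2070827/122) = 19192*(-122/2070827) = -2341424/2070827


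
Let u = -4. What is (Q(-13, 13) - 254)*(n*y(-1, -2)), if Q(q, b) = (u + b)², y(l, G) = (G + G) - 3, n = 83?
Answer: 100513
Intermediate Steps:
y(l, G) = -3 + 2*G (y(l, G) = 2*G - 3 = -3 + 2*G)
Q(q, b) = (-4 + b)²
(Q(-13, 13) - 254)*(n*y(-1, -2)) = ((-4 + 13)² - 254)*(83*(-3 + 2*(-2))) = (9² - 254)*(83*(-3 - 4)) = (81 - 254)*(83*(-7)) = -173*(-581) = 100513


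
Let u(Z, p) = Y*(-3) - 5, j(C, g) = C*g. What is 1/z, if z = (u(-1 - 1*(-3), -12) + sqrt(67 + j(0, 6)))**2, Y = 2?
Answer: (11 - sqrt(67))**(-2) ≈ 0.12623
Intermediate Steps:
u(Z, p) = -11 (u(Z, p) = 2*(-3) - 5 = -6 - 5 = -11)
z = (-11 + sqrt(67))**2 (z = (-11 + sqrt(67 + 0*6))**2 = (-11 + sqrt(67 + 0))**2 = (-11 + sqrt(67))**2 ≈ 7.9222)
1/z = 1/((11 - sqrt(67))**2) = (11 - sqrt(67))**(-2)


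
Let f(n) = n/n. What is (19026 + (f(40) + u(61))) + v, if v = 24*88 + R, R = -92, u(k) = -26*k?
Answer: 19461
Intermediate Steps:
f(n) = 1
v = 2020 (v = 24*88 - 92 = 2112 - 92 = 2020)
(19026 + (f(40) + u(61))) + v = (19026 + (1 - 26*61)) + 2020 = (19026 + (1 - 1586)) + 2020 = (19026 - 1585) + 2020 = 17441 + 2020 = 19461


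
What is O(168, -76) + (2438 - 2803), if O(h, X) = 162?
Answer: -203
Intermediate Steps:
O(168, -76) + (2438 - 2803) = 162 + (2438 - 2803) = 162 - 365 = -203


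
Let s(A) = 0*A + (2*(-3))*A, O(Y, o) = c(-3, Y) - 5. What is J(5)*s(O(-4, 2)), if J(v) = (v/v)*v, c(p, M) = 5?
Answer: 0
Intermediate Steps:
J(v) = v (J(v) = 1*v = v)
O(Y, o) = 0 (O(Y, o) = 5 - 5 = 0)
s(A) = -6*A (s(A) = 0 - 6*A = -6*A)
J(5)*s(O(-4, 2)) = 5*(-6*0) = 5*0 = 0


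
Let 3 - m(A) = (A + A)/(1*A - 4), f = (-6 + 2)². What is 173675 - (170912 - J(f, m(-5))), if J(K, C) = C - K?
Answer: 24740/9 ≈ 2748.9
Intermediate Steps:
f = 16 (f = (-4)² = 16)
m(A) = 3 - 2*A/(-4 + A) (m(A) = 3 - (A + A)/(1*A - 4) = 3 - 2*A/(A - 4) = 3 - 2*A/(-4 + A))
173675 - (170912 - J(f, m(-5))) = 173675 - (170912 - ((-12 - 5)/(-4 - 5) - 1*16)) = 173675 - (170912 - (-17/(-9) - 16)) = 173675 - (170912 - (-⅑*(-17) - 16)) = 173675 - (170912 - (17/9 - 16)) = 173675 - (170912 - 1*(-127/9)) = 173675 - (170912 + 127/9) = 173675 - 1*1538335/9 = 173675 - 1538335/9 = 24740/9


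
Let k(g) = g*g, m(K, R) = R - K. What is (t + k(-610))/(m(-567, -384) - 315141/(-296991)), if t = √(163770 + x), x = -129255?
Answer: 18418391850/9110749 + 296991*√3835/18221498 ≈ 2022.6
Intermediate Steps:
t = 3*√3835 (t = √(163770 - 129255) = √34515 = 3*√3835 ≈ 185.78)
k(g) = g²
(t + k(-610))/(m(-567, -384) - 315141/(-296991)) = (3*√3835 + (-610)²)/((-384 - 1*(-567)) - 315141/(-296991)) = (3*√3835 + 372100)/((-384 + 567) - 315141*(-1/296991)) = (372100 + 3*√3835)/(183 + 105047/98997) = (372100 + 3*√3835)/(18221498/98997) = (372100 + 3*√3835)*(98997/18221498) = 18418391850/9110749 + 296991*√3835/18221498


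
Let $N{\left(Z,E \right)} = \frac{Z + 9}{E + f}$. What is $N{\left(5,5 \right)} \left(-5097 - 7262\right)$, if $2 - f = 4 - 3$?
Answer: $- \frac{86513}{3} \approx -28838.0$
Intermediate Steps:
$f = 1$ ($f = 2 - \left(4 - 3\right) = 2 - 1 = 1$)
$N{\left(Z,E \right)} = \frac{9 + Z}{1 + E}$ ($N{\left(Z,E \right)} = \frac{Z + 9}{E + 1} = \frac{9 + Z}{1 + E}$)
$N{\left(5,5 \right)} \left(-5097 - 7262\right) = \frac{9 + 5}{1 + 5} \left(-5097 - 7262\right) = \frac{1}{6} \cdot 14 \left(-12359\right) = \frac{7}{3} \left(-12359\right) = - \frac{86513}{3}$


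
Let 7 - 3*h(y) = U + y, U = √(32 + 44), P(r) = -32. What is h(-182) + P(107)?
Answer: 31 - 2*√19/3 ≈ 28.094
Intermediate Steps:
U = 2*√19 (U = √76 = 2*√19 ≈ 8.7178)
h(y) = 7/3 - 2*√19/3 - y/3 (h(y) = 7/3 - (2*√19 + y)/3 = 7/3 - (y + 2*√19)/3 = 7/3 + (-2*√19/3 - y/3) = 7/3 - 2*√19/3 - y/3)
h(-182) + P(107) = (7/3 - 2*√19/3 - ⅓*(-182)) - 32 = (7/3 - 2*√19/3 + 182/3) - 32 = (63 - 2*√19/3) - 32 = 31 - 2*√19/3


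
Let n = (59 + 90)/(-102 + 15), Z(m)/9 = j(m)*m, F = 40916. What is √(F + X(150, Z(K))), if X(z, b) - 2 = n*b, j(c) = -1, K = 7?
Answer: √34502779/29 ≈ 202.55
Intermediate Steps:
Z(m) = -9*m (Z(m) = 9*(-m) = -9*m)
n = -149/87 (n = 149/(-87) = 149*(-1/87) = -149/87 ≈ -1.7126)
X(z, b) = 2 - 149*b/87
√(F + X(150, Z(K))) = √(40916 + (2 - (-447)*7/29)) = √(40916 + (2 - 149/87*(-63))) = √(40916 + (2 + 3129/29)) = √(40916 + 3187/29) = √(1189751/29) = √34502779/29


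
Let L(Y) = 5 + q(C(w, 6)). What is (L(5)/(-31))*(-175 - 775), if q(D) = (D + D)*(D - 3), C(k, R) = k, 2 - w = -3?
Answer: 23750/31 ≈ 766.13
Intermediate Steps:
w = 5 (w = 2 - 1*(-3) = 2 + 3 = 5)
q(D) = 2*D*(-3 + D) (q(D) = (2*D)*(-3 + D) = 2*D*(-3 + D))
L(Y) = 25 (L(Y) = 5 + 2*5*(-3 + 5) = 5 + 2*5*2 = 5 + 20 = 25)
(L(5)/(-31))*(-175 - 775) = (25/(-31))*(-175 - 775) = (25*(-1/31))*(-950) = -25/31*(-950) = 23750/31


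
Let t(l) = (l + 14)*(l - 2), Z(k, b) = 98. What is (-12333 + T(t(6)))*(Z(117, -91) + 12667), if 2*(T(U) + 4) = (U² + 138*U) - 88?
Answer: -46732665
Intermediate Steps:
t(l) = (-2 + l)*(14 + l) (t(l) = (14 + l)*(-2 + l) = (-2 + l)*(14 + l))
T(U) = -48 + U²/2 + 69*U (T(U) = -4 + ((U² + 138*U) - 88)/2 = -4 + (-88 + U² + 138*U)/2 = -4 + (-44 + U²/2 + 69*U) = -48 + U²/2 + 69*U)
(-12333 + T(t(6)))*(Z(117, -91) + 12667) = (-12333 + (-48 + (-28 + 6² + 12*6)²/2 + 69*(-28 + 6² + 12*6)))*(98 + 12667) = (-12333 + (-48 + (-28 + 36 + 72)²/2 + 69*(-28 + 36 + 72)))*12765 = (-12333 + (-48 + (½)*80² + 69*80))*12765 = (-12333 + (-48 + (½)*6400 + 5520))*12765 = (-12333 + (-48 + 3200 + 5520))*12765 = (-12333 + 8672)*12765 = -3661*12765 = -46732665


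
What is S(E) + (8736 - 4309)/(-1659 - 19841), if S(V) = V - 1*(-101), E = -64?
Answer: 791073/21500 ≈ 36.794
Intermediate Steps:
S(V) = 101 + V (S(V) = V + 101 = 101 + V)
S(E) + (8736 - 4309)/(-1659 - 19841) = (101 - 64) + (8736 - 4309)/(-1659 - 19841) = 37 + 4427/(-21500) = 37 + 4427*(-1/21500) = 37 - 4427/21500 = 791073/21500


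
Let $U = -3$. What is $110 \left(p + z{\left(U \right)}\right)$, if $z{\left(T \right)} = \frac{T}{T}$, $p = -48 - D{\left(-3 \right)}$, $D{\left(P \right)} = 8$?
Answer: $-6050$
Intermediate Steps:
$p = -56$ ($p = -48 - 8 = -56$)
$z{\left(T \right)} = 1$
$110 \left(p + z{\left(U \right)}\right) = 110 \left(-56 + 1\right) = 110 \left(-55\right) = -6050$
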